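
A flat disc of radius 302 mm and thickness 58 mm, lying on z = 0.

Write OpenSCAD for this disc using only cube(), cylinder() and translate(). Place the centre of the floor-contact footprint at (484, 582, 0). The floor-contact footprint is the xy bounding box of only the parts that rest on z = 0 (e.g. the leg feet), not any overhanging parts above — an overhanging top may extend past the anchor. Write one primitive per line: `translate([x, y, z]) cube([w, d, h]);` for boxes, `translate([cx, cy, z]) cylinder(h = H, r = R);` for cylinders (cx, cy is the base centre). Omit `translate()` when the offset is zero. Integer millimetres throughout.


translate([484, 582, 0]) cylinder(h = 58, r = 302);


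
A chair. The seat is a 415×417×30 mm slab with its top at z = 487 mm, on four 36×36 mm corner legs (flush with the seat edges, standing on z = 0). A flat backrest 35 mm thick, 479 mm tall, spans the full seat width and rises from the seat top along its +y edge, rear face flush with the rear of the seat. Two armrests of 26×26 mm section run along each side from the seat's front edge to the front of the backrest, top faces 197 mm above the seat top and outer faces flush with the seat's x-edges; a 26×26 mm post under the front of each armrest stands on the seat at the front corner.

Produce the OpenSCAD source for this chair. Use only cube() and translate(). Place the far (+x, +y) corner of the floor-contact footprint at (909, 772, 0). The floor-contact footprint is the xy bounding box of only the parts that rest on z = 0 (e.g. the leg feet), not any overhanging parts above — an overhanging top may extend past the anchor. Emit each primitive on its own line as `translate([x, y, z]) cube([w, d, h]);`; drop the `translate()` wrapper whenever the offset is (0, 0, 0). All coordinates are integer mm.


translate([494, 355, 457]) cube([415, 417, 30]);
translate([494, 355, 0]) cube([36, 36, 457]);
translate([873, 355, 0]) cube([36, 36, 457]);
translate([494, 736, 0]) cube([36, 36, 457]);
translate([873, 736, 0]) cube([36, 36, 457]);
translate([494, 737, 487]) cube([415, 35, 479]);
translate([494, 355, 658]) cube([26, 382, 26]);
translate([883, 355, 658]) cube([26, 382, 26]);
translate([494, 355, 487]) cube([26, 26, 171]);
translate([883, 355, 487]) cube([26, 26, 171]);


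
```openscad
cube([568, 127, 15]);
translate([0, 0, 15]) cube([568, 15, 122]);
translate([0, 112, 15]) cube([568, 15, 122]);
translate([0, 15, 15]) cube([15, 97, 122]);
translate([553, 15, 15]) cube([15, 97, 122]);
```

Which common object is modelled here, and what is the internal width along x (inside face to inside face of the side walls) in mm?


An open box. The internal width is 538 mm.

A 568×127 base slab with four walls standing on it — an open box. The base is 568 mm wide and the walls are 15 mm thick, so the internal width is 568 − 2 × 15 = 538 mm.


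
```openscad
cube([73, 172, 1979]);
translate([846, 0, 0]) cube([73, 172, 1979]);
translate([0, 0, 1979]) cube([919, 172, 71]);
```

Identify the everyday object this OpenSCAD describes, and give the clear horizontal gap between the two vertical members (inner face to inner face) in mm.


A door frame. The clear opening width is 773 mm.

Two 1979 mm tall posts with a header on top — a door frame. The left jamb is 73 mm wide at x = 0; the right jamb starts at x = 846. The clear opening is 846 − 73 = 773 mm.


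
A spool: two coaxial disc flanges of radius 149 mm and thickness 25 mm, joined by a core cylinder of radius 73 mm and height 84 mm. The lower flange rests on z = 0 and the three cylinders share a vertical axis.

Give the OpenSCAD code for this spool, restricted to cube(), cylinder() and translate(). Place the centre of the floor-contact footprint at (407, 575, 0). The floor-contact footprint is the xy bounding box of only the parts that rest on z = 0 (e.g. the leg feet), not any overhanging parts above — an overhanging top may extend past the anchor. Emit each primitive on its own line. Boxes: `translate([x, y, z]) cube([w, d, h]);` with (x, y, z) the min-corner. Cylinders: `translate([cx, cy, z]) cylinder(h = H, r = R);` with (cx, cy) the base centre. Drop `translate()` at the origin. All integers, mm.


translate([407, 575, 0]) cylinder(h = 25, r = 149);
translate([407, 575, 25]) cylinder(h = 84, r = 73);
translate([407, 575, 109]) cylinder(h = 25, r = 149);


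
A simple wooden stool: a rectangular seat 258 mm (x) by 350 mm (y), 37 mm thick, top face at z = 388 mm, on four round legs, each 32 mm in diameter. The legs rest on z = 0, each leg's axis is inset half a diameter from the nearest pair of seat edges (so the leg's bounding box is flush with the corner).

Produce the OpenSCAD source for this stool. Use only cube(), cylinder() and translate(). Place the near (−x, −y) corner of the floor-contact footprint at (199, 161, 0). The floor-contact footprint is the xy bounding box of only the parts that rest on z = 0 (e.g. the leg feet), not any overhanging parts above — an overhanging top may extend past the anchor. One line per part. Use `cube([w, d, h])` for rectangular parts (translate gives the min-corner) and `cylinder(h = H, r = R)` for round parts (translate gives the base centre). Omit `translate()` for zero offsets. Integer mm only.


translate([199, 161, 351]) cube([258, 350, 37]);
translate([215, 177, 0]) cylinder(h = 351, r = 16);
translate([441, 177, 0]) cylinder(h = 351, r = 16);
translate([215, 495, 0]) cylinder(h = 351, r = 16);
translate([441, 495, 0]) cylinder(h = 351, r = 16);


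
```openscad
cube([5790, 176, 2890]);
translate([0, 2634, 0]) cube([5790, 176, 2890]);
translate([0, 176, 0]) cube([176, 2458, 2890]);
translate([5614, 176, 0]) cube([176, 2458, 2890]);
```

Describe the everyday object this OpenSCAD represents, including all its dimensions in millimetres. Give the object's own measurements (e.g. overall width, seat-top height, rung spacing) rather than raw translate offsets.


The wall frame of a small rectangular building: four walls, each 2890 mm tall and 176 mm thick, enclosing a footprint 5790 mm (x) by 2810 mm (y) outside-to-outside, with no floor or roof. The front and back walls (the −y and +y sides) span the full width; the two side walls fit between them.


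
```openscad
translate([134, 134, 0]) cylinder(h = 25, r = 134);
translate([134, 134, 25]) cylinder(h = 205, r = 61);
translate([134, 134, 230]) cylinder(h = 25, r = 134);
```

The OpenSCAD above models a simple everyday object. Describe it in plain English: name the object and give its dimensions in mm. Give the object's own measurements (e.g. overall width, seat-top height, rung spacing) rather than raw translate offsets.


A spool: two coaxial disc flanges of radius 134 mm and thickness 25 mm, joined by a core cylinder of radius 61 mm and height 205 mm. The lower flange rests on z = 0 and the three cylinders share a vertical axis.


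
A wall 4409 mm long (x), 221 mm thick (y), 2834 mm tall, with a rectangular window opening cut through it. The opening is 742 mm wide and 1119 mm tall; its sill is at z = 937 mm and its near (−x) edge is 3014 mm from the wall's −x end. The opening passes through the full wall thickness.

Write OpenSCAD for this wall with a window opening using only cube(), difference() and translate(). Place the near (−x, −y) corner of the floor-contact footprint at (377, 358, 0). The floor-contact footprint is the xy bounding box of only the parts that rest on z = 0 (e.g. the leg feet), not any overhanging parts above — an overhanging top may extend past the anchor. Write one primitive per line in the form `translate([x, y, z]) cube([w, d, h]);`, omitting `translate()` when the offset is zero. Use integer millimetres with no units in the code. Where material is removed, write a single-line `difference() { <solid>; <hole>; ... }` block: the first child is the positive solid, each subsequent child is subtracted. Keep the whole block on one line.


difference() { translate([377, 358, 0]) cube([4409, 221, 2834]); translate([3391, 358, 937]) cube([742, 221, 1119]); }


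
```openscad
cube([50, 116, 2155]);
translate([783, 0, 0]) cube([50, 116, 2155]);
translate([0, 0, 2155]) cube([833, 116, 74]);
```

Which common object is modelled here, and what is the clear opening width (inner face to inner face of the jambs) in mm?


A door frame. The clear opening width is 733 mm.

Two 2155 mm tall posts with a header on top — a door frame. The left jamb is 50 mm wide at x = 0; the right jamb starts at x = 783. The clear opening is 783 − 50 = 733 mm.


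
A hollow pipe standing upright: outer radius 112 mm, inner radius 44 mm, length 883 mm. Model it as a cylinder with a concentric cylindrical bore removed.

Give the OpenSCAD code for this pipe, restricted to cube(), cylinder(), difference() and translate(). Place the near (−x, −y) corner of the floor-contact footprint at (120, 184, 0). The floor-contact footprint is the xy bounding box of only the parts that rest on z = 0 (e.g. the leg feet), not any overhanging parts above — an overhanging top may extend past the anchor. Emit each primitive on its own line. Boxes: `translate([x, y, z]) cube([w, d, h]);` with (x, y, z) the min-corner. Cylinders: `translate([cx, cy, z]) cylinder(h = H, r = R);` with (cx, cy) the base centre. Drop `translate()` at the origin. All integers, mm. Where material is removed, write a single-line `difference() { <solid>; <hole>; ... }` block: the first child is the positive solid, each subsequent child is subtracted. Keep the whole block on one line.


difference() { translate([232, 296, 0]) cylinder(h = 883, r = 112); translate([232, 296, 0]) cylinder(h = 883, r = 44); }


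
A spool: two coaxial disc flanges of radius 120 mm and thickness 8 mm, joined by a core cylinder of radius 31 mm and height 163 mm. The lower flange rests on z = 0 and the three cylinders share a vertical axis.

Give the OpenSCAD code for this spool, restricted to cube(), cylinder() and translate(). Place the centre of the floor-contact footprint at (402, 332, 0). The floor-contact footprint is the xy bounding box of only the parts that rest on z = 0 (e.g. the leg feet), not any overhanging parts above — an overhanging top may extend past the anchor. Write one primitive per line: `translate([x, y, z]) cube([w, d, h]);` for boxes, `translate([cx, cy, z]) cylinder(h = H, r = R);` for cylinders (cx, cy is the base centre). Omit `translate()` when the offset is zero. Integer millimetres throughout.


translate([402, 332, 0]) cylinder(h = 8, r = 120);
translate([402, 332, 8]) cylinder(h = 163, r = 31);
translate([402, 332, 171]) cylinder(h = 8, r = 120);


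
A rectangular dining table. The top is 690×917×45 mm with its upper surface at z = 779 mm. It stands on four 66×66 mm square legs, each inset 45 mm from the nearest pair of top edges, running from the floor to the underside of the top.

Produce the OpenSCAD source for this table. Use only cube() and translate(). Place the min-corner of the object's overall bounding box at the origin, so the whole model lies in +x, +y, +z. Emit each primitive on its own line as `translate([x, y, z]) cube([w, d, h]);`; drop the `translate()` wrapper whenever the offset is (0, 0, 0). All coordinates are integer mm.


// leg_h = 779 - 45 = 734
translate([0, 0, 734]) cube([690, 917, 45]);
translate([45, 45, 0]) cube([66, 66, 734]);
translate([579, 45, 0]) cube([66, 66, 734]);
translate([45, 806, 0]) cube([66, 66, 734]);
translate([579, 806, 0]) cube([66, 66, 734]);


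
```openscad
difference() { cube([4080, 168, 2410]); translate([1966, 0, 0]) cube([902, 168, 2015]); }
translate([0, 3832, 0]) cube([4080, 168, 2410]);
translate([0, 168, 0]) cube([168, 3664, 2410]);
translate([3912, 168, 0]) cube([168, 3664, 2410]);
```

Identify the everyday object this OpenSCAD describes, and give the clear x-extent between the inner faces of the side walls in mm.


A single room. The interior width is 3744 mm.

Four walls enclosing a rectangle with a door in the front wall — a room. Outside width 4080 minus two 168 mm walls gives 3744 mm.


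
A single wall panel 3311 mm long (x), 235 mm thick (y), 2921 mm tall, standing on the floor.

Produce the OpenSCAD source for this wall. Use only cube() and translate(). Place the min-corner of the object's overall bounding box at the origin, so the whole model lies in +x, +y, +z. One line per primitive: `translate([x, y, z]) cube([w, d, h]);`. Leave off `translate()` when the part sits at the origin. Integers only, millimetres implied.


cube([3311, 235, 2921]);


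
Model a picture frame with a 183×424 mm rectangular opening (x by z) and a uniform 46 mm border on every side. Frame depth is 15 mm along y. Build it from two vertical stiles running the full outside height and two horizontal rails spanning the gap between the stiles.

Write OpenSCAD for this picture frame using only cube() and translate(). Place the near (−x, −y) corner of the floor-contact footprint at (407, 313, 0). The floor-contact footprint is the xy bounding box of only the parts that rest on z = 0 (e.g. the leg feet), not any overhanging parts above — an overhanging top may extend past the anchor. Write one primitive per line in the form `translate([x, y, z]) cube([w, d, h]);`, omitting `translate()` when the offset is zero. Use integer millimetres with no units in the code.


translate([407, 313, 0]) cube([46, 15, 516]);
translate([636, 313, 0]) cube([46, 15, 516]);
translate([453, 313, 0]) cube([183, 15, 46]);
translate([453, 313, 470]) cube([183, 15, 46]);


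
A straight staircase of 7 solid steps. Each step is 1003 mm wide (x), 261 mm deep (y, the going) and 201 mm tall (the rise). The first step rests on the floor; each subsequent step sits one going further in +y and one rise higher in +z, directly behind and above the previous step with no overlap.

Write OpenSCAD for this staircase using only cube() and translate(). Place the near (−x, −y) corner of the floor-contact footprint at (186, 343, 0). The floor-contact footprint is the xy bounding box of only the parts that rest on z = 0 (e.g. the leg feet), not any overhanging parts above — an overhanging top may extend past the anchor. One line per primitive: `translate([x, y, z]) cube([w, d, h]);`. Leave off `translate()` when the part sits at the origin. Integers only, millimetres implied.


translate([186, 343, 0]) cube([1003, 261, 201]);
translate([186, 604, 201]) cube([1003, 261, 201]);
translate([186, 865, 402]) cube([1003, 261, 201]);
translate([186, 1126, 603]) cube([1003, 261, 201]);
translate([186, 1387, 804]) cube([1003, 261, 201]);
translate([186, 1648, 1005]) cube([1003, 261, 201]);
translate([186, 1909, 1206]) cube([1003, 261, 201]);


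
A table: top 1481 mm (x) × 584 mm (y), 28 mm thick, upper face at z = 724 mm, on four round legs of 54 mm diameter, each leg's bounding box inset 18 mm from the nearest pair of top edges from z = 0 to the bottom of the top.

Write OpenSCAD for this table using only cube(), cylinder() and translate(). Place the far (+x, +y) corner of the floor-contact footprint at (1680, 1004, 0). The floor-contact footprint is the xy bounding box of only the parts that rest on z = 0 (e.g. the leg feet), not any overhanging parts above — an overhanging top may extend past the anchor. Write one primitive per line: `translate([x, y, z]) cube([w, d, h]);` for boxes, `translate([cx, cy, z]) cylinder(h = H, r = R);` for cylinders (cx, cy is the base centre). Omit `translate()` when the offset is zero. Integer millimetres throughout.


translate([217, 438, 696]) cube([1481, 584, 28]);
translate([262, 483, 0]) cylinder(h = 696, r = 27);
translate([1653, 483, 0]) cylinder(h = 696, r = 27);
translate([262, 977, 0]) cylinder(h = 696, r = 27);
translate([1653, 977, 0]) cylinder(h = 696, r = 27);


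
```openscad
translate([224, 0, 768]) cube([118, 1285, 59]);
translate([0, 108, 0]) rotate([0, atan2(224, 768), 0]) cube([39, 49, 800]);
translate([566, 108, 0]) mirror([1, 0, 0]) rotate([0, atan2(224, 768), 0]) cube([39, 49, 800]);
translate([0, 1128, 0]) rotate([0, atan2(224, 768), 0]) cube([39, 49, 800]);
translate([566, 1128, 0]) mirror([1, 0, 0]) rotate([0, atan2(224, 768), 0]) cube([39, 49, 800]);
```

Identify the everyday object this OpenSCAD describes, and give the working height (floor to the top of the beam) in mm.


A sawhorse. The overall height is 827 mm.

A beam across two mirrored pairs of raked legs — a sawhorse. The beam's underside is at z = 768 (matching the legs' vertical rise in atan2(224, 768)) and the beam is 59 mm tall, so its top is at 768 + 59 = 827 mm. The raked legs top out at the beam's underside, so that is the highest point.


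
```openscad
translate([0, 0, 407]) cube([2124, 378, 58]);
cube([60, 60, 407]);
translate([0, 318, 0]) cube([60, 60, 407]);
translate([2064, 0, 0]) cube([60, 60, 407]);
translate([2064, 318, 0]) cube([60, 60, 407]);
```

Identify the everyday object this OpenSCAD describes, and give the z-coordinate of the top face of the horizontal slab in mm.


A bench. The seat-top height is 465 mm.

A long slab on four corner posts — a bench. The slab sits at z = 407 with thickness 58, so the top is 407 + 58 = 465 mm.


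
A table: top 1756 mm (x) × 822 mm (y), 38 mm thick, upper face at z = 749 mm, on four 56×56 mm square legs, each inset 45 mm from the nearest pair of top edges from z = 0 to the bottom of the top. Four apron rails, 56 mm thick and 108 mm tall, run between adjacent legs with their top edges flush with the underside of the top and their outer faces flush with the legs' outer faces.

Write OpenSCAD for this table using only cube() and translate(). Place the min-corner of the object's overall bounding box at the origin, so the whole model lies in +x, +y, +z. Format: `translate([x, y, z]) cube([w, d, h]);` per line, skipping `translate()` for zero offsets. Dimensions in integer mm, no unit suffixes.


translate([0, 0, 711]) cube([1756, 822, 38]);
translate([45, 45, 0]) cube([56, 56, 711]);
translate([1655, 45, 0]) cube([56, 56, 711]);
translate([45, 721, 0]) cube([56, 56, 711]);
translate([1655, 721, 0]) cube([56, 56, 711]);
translate([101, 45, 603]) cube([1554, 56, 108]);
translate([101, 721, 603]) cube([1554, 56, 108]);
translate([45, 101, 603]) cube([56, 620, 108]);
translate([1655, 101, 603]) cube([56, 620, 108]);


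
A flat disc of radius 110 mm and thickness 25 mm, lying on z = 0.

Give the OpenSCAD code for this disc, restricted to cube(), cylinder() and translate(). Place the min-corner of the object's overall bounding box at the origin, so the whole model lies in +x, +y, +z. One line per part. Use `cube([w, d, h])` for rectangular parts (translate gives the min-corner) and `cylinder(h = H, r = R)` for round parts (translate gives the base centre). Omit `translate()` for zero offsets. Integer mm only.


translate([110, 110, 0]) cylinder(h = 25, r = 110);


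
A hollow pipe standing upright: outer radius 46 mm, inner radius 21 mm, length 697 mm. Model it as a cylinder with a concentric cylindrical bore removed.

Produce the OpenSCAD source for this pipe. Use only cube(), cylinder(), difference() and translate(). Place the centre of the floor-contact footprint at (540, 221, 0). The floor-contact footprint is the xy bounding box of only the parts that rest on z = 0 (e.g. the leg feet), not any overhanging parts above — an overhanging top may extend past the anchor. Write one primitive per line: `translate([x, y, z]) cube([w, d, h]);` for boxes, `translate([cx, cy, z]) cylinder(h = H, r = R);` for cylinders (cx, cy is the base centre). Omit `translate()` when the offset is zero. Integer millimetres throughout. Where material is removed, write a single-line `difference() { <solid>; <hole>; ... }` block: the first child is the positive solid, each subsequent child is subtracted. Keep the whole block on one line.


difference() { translate([540, 221, 0]) cylinder(h = 697, r = 46); translate([540, 221, 0]) cylinder(h = 697, r = 21); }


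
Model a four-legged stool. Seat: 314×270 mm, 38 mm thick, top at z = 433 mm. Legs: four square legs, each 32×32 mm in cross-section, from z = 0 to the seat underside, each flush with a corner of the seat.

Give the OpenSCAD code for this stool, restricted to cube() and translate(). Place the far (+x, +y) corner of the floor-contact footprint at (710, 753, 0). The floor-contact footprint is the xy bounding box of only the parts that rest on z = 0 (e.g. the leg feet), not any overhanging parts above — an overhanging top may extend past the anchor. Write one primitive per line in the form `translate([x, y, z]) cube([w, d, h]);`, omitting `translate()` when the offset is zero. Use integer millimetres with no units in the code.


translate([396, 483, 395]) cube([314, 270, 38]);
translate([396, 483, 0]) cube([32, 32, 395]);
translate([678, 483, 0]) cube([32, 32, 395]);
translate([396, 721, 0]) cube([32, 32, 395]);
translate([678, 721, 0]) cube([32, 32, 395]);


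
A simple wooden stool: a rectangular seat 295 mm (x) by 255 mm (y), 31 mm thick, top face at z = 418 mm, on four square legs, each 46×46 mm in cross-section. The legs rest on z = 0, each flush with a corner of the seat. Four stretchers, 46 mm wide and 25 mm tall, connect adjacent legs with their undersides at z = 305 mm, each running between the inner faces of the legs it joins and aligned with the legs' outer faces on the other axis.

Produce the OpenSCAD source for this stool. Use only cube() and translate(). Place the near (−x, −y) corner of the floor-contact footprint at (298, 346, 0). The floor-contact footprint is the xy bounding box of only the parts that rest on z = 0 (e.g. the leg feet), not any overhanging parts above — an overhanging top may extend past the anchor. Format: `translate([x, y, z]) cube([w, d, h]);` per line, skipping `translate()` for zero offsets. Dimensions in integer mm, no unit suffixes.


// leg_h = 418 - 31 = 387
// stretcher span = 295 - 2*46 = 203
translate([298, 346, 387]) cube([295, 255, 31]);
translate([298, 346, 0]) cube([46, 46, 387]);
translate([547, 346, 0]) cube([46, 46, 387]);
translate([298, 555, 0]) cube([46, 46, 387]);
translate([547, 555, 0]) cube([46, 46, 387]);
translate([344, 346, 305]) cube([203, 46, 25]);
translate([344, 555, 305]) cube([203, 46, 25]);
translate([298, 392, 305]) cube([46, 163, 25]);
translate([547, 392, 305]) cube([46, 163, 25]);


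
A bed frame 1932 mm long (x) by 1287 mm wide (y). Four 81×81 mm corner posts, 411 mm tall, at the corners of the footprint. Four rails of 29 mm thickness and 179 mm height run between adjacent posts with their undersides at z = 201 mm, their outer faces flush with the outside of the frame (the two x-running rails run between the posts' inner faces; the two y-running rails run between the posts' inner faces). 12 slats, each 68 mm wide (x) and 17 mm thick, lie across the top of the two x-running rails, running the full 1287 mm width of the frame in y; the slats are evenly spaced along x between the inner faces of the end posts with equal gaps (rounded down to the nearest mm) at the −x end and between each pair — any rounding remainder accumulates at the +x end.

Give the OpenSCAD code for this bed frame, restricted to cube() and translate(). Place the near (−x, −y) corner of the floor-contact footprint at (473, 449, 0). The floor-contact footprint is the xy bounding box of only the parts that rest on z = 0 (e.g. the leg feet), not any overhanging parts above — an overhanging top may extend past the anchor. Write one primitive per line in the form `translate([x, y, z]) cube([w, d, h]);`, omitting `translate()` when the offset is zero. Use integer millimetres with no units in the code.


translate([473, 449, 0]) cube([81, 81, 411]);
translate([473, 1655, 0]) cube([81, 81, 411]);
translate([2324, 449, 0]) cube([81, 81, 411]);
translate([2324, 1655, 0]) cube([81, 81, 411]);
translate([554, 449, 201]) cube([1770, 29, 179]);
translate([554, 1707, 201]) cube([1770, 29, 179]);
translate([473, 530, 201]) cube([29, 1125, 179]);
translate([2376, 530, 201]) cube([29, 1125, 179]);
translate([627, 449, 380]) cube([68, 1287, 17]);
translate([768, 449, 380]) cube([68, 1287, 17]);
translate([909, 449, 380]) cube([68, 1287, 17]);
translate([1050, 449, 380]) cube([68, 1287, 17]);
translate([1191, 449, 380]) cube([68, 1287, 17]);
translate([1332, 449, 380]) cube([68, 1287, 17]);
translate([1473, 449, 380]) cube([68, 1287, 17]);
translate([1614, 449, 380]) cube([68, 1287, 17]);
translate([1755, 449, 380]) cube([68, 1287, 17]);
translate([1896, 449, 380]) cube([68, 1287, 17]);
translate([2037, 449, 380]) cube([68, 1287, 17]);
translate([2178, 449, 380]) cube([68, 1287, 17]);


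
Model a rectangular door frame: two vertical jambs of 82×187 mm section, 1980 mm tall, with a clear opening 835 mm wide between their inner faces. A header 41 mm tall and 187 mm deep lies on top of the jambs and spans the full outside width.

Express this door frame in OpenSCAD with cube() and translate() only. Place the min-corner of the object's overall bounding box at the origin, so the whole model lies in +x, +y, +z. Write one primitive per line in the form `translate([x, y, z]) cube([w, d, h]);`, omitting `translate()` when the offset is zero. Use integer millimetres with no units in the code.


cube([82, 187, 1980]);
translate([917, 0, 0]) cube([82, 187, 1980]);
translate([0, 0, 1980]) cube([999, 187, 41]);


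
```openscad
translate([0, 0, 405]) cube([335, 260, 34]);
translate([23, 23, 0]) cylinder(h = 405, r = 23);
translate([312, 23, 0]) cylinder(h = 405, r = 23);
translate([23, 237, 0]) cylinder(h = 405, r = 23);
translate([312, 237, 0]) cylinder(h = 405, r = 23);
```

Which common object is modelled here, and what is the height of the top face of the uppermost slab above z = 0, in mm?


A stool. The seat height is 439 mm.

A 335×260×34 slab at z = 405 on four corner cylinders — a stool. The seat top is 405 + 34 = 439 mm.


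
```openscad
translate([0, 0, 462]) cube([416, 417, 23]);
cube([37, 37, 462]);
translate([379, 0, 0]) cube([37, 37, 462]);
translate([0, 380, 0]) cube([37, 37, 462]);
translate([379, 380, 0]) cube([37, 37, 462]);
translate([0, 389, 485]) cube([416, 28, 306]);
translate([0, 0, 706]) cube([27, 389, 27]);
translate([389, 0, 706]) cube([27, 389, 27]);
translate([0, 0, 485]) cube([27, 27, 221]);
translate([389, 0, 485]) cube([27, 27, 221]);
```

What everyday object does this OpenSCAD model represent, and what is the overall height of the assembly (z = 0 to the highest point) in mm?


A chair. The overall height is 791 mm.

A slab on four corner posts with a tall panel at the back — a chair. The seat slab sits at z = 462 with thickness 23, and the 306 mm backrest starts at the seat top, so the overall height is 462 + 23 + 306 = 791 mm.


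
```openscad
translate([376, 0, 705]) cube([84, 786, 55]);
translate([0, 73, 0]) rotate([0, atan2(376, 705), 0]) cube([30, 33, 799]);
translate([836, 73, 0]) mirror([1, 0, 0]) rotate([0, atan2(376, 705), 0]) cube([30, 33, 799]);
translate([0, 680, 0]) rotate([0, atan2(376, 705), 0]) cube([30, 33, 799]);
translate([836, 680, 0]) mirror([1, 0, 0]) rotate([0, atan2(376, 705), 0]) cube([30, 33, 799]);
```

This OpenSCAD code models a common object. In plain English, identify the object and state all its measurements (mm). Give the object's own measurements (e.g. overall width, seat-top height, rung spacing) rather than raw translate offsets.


A sawhorse. A 84×786×55 mm beam (x, y, z) sits on two A-frame leg pairs. Each pair is two raked legs of 30×33 mm section (33 mm along y) splaying symmetrically in x. Each leg rises 705 mm vertically over 376 mm of horizontal reach and is 799 mm long along its own axis. Every leg's outer bottom edge rests on the floor and its outer top edge meets a bottom edge of the beam — the left legs (tilting toward +x) meet the beam's −x bottom edge, the right legs (their mirror images, tilting toward −x) meet its +x bottom edge — so the leg tops tuck under the beam, the beam's underside is 705 mm above the floor, and the feet are 836 mm apart outside-to-outside with the beam centred between them. The two leg pairs are set in 73 mm from either end of the beam.


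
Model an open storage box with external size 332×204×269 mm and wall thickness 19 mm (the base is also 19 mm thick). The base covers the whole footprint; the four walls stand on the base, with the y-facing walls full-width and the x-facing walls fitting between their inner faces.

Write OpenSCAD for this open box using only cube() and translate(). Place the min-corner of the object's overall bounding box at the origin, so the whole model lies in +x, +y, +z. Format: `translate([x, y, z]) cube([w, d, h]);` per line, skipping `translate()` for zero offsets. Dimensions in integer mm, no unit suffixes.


cube([332, 204, 19]);
translate([0, 0, 19]) cube([332, 19, 250]);
translate([0, 185, 19]) cube([332, 19, 250]);
translate([0, 19, 19]) cube([19, 166, 250]);
translate([313, 19, 19]) cube([19, 166, 250]);


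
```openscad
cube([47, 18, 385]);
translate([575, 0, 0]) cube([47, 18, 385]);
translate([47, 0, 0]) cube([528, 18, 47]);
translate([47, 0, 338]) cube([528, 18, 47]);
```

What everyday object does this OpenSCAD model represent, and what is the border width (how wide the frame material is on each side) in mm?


A picture frame. The border width is 47 mm.

Four thin pieces enclosing a rectangular opening — a picture frame. The two full-height stiles are 385 mm tall; the top rail sits at z = 338 and is 47 mm tall, so the border above the opening is 385 − 338 = 47 mm, matching the stile x-width.


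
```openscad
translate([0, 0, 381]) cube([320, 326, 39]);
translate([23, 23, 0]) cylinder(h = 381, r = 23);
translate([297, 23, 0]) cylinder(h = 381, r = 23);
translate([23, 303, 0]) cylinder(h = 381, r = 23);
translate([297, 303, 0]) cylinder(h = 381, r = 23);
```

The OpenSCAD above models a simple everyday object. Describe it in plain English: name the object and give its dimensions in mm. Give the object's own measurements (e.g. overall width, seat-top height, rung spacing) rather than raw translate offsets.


A four-legged stool. The seat is a 320×326×39 mm slab whose top surface is at z = 420 mm; four round legs, each 46 mm in diameter, run from the floor (z = 0) to the underside of the seat, each leg's axis is inset half a diameter from the nearest pair of seat edges (so the leg's bounding box is flush with the corner).


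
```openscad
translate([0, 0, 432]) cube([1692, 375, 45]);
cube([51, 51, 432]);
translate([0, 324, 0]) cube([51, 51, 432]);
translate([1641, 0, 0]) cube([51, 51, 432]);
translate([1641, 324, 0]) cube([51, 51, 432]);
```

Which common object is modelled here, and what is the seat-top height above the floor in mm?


A bench. The seat-top height is 477 mm.

A long slab on four corner posts — a bench. The slab sits at z = 432 with thickness 45, so the top is 432 + 45 = 477 mm.


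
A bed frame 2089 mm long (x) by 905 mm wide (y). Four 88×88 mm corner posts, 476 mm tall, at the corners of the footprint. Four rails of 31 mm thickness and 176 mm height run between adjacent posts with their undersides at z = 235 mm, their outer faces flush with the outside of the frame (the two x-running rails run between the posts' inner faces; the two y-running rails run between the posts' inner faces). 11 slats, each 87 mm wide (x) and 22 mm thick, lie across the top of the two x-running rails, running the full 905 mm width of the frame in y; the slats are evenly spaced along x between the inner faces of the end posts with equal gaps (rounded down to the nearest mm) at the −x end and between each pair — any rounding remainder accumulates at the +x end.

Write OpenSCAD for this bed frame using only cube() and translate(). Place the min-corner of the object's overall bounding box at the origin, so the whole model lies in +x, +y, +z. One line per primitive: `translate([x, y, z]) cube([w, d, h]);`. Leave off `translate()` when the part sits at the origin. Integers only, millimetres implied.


// slat z = rail_z + rail_h = 235 + 176 = 411
// slat gap = ⌊(1913 − 11·87) / 12⌋ = 79
cube([88, 88, 476]);
translate([0, 817, 0]) cube([88, 88, 476]);
translate([2001, 0, 0]) cube([88, 88, 476]);
translate([2001, 817, 0]) cube([88, 88, 476]);
translate([88, 0, 235]) cube([1913, 31, 176]);
translate([88, 874, 235]) cube([1913, 31, 176]);
translate([0, 88, 235]) cube([31, 729, 176]);
translate([2058, 88, 235]) cube([31, 729, 176]);
translate([167, 0, 411]) cube([87, 905, 22]);
translate([333, 0, 411]) cube([87, 905, 22]);
translate([499, 0, 411]) cube([87, 905, 22]);
translate([665, 0, 411]) cube([87, 905, 22]);
translate([831, 0, 411]) cube([87, 905, 22]);
translate([997, 0, 411]) cube([87, 905, 22]);
translate([1163, 0, 411]) cube([87, 905, 22]);
translate([1329, 0, 411]) cube([87, 905, 22]);
translate([1495, 0, 411]) cube([87, 905, 22]);
translate([1661, 0, 411]) cube([87, 905, 22]);
translate([1827, 0, 411]) cube([87, 905, 22]);


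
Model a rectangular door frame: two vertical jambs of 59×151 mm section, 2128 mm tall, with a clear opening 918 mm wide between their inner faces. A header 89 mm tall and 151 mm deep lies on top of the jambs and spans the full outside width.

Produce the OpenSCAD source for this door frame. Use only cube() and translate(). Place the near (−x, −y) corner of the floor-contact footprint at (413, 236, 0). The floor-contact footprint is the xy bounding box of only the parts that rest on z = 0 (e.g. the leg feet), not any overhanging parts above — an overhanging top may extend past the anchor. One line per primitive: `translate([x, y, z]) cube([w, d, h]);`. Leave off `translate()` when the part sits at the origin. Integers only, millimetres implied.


translate([413, 236, 0]) cube([59, 151, 2128]);
translate([1390, 236, 0]) cube([59, 151, 2128]);
translate([413, 236, 2128]) cube([1036, 151, 89]);


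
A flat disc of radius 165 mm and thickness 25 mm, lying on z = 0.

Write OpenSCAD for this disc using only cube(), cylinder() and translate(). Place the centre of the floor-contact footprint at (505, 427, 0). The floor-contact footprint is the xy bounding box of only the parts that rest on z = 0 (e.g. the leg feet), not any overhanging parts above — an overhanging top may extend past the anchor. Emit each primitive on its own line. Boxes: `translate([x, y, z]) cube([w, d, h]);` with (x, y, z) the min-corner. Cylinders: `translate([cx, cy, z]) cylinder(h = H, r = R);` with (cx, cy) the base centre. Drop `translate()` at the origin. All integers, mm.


translate([505, 427, 0]) cylinder(h = 25, r = 165);


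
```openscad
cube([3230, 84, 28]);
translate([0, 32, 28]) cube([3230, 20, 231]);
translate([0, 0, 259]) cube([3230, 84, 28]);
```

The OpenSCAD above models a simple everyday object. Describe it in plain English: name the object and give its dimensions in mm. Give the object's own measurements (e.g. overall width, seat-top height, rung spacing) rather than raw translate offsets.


An I-beam lying along x, 3230 mm long. Overall section height 287 mm. Two flanges 84 mm wide (y) and 28 mm thick, one on the floor and one at the top; a web 20 mm thick runs between them, centred on the flange width.


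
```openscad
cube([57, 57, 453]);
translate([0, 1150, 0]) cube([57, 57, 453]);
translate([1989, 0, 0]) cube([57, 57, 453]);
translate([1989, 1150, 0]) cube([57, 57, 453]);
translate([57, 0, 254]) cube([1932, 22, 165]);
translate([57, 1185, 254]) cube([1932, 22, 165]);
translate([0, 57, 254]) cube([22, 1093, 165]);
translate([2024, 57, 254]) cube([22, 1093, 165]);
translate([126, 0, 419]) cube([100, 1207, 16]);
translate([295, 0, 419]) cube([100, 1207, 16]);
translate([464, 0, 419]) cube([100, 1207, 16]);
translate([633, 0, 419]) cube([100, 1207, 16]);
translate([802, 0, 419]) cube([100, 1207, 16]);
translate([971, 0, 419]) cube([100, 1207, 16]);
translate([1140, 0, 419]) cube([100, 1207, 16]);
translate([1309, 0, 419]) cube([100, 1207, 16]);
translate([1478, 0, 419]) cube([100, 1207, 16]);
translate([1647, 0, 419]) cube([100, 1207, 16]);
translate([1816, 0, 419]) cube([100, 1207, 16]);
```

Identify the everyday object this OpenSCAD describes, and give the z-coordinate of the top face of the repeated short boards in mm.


A bed frame. The slat-top height is 435 mm.

Four posts, four rails, and a row of slats — a bed frame. Slats sit on the rails at z = 254 + 165 = 419; with slat thickness 16, the top is 435 mm.


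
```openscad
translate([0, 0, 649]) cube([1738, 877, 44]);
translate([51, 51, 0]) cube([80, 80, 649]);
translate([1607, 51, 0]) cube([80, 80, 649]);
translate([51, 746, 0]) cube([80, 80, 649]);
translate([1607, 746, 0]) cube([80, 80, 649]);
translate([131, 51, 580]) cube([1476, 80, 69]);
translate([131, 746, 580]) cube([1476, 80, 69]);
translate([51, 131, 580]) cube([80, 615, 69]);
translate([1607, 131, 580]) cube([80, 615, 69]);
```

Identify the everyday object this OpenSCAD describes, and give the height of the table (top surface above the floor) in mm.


A table. The table height is 693 mm.

A 1738×877×44 slab sits at z = 649 on four 80 mm square posts — a table. The top surface is at 649 + 44 = 693 mm.


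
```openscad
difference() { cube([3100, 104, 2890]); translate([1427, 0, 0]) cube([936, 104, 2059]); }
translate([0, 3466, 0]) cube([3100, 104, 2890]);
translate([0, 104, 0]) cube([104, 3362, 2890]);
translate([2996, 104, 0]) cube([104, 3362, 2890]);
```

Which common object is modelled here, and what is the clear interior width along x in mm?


A single room. The interior width is 2892 mm.

Four walls enclosing a rectangle with a door in the front wall — a room. Outside width 3100 minus two 104 mm walls gives 2892 mm.


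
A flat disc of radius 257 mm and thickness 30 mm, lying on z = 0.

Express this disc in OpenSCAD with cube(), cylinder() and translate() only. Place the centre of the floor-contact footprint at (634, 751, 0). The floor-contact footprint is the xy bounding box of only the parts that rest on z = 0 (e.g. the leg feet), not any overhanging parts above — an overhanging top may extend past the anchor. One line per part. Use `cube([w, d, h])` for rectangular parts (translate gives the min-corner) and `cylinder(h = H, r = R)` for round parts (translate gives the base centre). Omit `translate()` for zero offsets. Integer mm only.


translate([634, 751, 0]) cylinder(h = 30, r = 257);


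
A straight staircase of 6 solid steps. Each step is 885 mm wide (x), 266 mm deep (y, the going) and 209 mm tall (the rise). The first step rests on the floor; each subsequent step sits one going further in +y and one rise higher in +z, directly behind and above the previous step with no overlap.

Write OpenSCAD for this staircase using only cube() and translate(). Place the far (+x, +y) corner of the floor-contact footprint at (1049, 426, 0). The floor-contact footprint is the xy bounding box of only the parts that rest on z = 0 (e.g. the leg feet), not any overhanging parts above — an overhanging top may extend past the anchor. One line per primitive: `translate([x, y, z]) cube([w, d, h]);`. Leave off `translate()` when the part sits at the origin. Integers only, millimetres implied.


translate([164, 160, 0]) cube([885, 266, 209]);
translate([164, 426, 209]) cube([885, 266, 209]);
translate([164, 692, 418]) cube([885, 266, 209]);
translate([164, 958, 627]) cube([885, 266, 209]);
translate([164, 1224, 836]) cube([885, 266, 209]);
translate([164, 1490, 1045]) cube([885, 266, 209]);


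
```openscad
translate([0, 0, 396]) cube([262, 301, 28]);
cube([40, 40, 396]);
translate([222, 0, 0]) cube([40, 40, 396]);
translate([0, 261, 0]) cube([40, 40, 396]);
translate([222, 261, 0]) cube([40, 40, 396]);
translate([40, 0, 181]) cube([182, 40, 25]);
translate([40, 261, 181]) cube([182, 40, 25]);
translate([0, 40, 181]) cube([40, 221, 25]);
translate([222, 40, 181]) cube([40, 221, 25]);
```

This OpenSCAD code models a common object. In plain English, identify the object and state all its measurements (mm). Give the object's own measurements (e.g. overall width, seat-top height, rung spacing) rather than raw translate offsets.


A simple wooden stool: a rectangular seat 262 mm (x) by 301 mm (y), 28 mm thick, top face at z = 424 mm, on four square legs, each 40×40 mm in cross-section. The legs rest on z = 0, each flush with a corner of the seat. Four stretchers, 40 mm wide and 25 mm tall, connect adjacent legs with their undersides at z = 181 mm, each running between the inner faces of the legs it joins and aligned with the legs' outer faces on the other axis.
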